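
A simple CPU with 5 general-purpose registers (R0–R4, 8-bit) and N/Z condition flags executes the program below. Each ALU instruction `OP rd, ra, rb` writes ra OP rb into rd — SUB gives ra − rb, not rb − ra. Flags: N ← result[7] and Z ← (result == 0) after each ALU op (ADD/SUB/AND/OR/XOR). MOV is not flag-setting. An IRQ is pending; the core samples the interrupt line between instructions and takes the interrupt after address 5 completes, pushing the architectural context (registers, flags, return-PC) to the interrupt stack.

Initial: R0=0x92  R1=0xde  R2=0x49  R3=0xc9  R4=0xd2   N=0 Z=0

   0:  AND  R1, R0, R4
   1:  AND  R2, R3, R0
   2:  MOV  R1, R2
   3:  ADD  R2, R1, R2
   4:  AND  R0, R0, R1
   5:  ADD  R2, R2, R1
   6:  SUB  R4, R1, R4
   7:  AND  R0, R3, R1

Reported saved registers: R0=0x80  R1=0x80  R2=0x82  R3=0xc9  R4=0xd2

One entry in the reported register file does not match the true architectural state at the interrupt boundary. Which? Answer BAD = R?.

BAD = R2

after  0: R0=0x92 R1=0x92 R2=0x49 R3=0xc9 R4=0xd2  N=1 Z=0
after  1: R0=0x92 R1=0x92 R2=0x80 R3=0xc9 R4=0xd2  N=1 Z=0
after  2: R0=0x92 R1=0x80 R2=0x80 R3=0xc9 R4=0xd2  N=1 Z=0
after  3: R0=0x92 R1=0x80 R2=0x00 R3=0xc9 R4=0xd2  N=0 Z=1
after  4: R0=0x80 R1=0x80 R2=0x00 R3=0xc9 R4=0xd2  N=1 Z=0
after  5: R0=0x80 R1=0x80 R2=0x80 R3=0xc9 R4=0xd2  N=1 Z=0
-- IRQ taken; context saved, return-PC = 6 --
mismatch: R2: reported 0x82 vs actual 0x80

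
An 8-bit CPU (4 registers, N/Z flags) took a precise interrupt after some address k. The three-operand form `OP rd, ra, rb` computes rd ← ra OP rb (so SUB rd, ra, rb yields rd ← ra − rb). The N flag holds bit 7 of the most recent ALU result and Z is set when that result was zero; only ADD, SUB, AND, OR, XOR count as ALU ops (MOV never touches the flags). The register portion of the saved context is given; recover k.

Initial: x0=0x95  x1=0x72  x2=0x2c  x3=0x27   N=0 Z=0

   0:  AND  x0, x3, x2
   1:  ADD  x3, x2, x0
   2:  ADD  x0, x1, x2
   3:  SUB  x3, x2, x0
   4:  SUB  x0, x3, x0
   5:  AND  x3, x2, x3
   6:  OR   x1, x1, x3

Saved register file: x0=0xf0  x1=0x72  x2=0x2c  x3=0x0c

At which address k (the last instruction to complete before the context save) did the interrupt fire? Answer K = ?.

after  0: x0=0x24 x1=0x72 x2=0x2c x3=0x27  N=0 Z=0
after  1: x0=0x24 x1=0x72 x2=0x2c x3=0x50  N=0 Z=0
after  2: x0=0x9e x1=0x72 x2=0x2c x3=0x50  N=1 Z=0
after  3: x0=0x9e x1=0x72 x2=0x2c x3=0x8e  N=1 Z=0
after  4: x0=0xf0 x1=0x72 x2=0x2c x3=0x8e  N=1 Z=0
after  5: x0=0xf0 x1=0x72 x2=0x2c x3=0x0c  N=0 Z=0
-- IRQ taken; context saved, return-PC = 6 --

K = 5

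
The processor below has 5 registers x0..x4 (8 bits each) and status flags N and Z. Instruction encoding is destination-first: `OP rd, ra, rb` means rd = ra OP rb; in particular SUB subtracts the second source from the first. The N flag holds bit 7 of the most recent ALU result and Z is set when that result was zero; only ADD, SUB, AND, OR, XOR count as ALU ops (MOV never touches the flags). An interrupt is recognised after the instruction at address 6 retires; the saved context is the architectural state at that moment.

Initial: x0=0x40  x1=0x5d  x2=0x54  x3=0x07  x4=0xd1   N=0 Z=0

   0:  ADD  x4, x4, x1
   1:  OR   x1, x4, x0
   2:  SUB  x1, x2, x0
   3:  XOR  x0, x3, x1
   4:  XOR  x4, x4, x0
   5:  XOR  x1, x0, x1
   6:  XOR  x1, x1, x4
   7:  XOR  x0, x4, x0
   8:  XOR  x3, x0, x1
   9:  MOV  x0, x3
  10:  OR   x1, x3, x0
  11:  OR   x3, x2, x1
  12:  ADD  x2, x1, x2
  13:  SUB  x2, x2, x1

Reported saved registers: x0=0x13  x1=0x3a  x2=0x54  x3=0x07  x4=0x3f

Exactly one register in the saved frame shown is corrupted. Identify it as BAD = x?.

after  0: x0=0x40 x1=0x5d x2=0x54 x3=0x07 x4=0x2e  N=0 Z=0
after  1: x0=0x40 x1=0x6e x2=0x54 x3=0x07 x4=0x2e  N=0 Z=0
after  2: x0=0x40 x1=0x14 x2=0x54 x3=0x07 x4=0x2e  N=0 Z=0
after  3: x0=0x13 x1=0x14 x2=0x54 x3=0x07 x4=0x2e  N=0 Z=0
after  4: x0=0x13 x1=0x14 x2=0x54 x3=0x07 x4=0x3d  N=0 Z=0
after  5: x0=0x13 x1=0x07 x2=0x54 x3=0x07 x4=0x3d  N=0 Z=0
after  6: x0=0x13 x1=0x3a x2=0x54 x3=0x07 x4=0x3d  N=0 Z=0
-- IRQ taken; context saved, return-PC = 7 --
mismatch: x4: reported 0x3f vs actual 0x3d

BAD = x4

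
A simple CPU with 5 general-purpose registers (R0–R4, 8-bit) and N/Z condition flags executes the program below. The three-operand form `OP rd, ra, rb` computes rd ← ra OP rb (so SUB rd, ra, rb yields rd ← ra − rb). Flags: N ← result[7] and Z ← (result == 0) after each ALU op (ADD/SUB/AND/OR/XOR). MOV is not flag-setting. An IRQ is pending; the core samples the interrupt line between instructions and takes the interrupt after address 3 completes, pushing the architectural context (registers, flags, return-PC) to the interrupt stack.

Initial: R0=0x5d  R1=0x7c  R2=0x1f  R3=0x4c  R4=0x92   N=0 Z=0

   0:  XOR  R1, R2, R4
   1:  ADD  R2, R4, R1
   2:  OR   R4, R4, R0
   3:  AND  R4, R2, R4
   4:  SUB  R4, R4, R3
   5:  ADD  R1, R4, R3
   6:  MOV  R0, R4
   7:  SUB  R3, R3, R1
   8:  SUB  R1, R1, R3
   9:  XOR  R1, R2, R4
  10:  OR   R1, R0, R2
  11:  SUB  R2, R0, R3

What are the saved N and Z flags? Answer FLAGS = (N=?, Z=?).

FLAGS = (N=0, Z=0)

after  0: R0=0x5d R1=0x8d R2=0x1f R3=0x4c R4=0x92  N=1 Z=0
after  1: R0=0x5d R1=0x8d R2=0x1f R3=0x4c R4=0x92  N=0 Z=0
after  2: R0=0x5d R1=0x8d R2=0x1f R3=0x4c R4=0xdf  N=1 Z=0
after  3: R0=0x5d R1=0x8d R2=0x1f R3=0x4c R4=0x1f  N=0 Z=0
-- IRQ taken; context saved, return-PC = 4 --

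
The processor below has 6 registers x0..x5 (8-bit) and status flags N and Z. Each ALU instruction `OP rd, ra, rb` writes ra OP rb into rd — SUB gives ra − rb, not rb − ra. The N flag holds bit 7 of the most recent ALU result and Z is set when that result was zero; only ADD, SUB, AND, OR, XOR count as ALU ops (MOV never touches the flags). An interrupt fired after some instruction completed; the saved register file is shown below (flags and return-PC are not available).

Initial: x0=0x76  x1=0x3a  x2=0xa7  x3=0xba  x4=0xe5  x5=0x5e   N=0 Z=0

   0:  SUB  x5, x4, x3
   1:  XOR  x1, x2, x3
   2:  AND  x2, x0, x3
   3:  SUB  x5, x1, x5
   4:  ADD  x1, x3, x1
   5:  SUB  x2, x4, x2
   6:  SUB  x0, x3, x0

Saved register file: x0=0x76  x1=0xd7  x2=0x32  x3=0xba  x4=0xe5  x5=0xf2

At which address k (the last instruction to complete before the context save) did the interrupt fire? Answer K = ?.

K = 4

after  0: x0=0x76 x1=0x3a x2=0xa7 x3=0xba x4=0xe5 x5=0x2b  N=0 Z=0
after  1: x0=0x76 x1=0x1d x2=0xa7 x3=0xba x4=0xe5 x5=0x2b  N=0 Z=0
after  2: x0=0x76 x1=0x1d x2=0x32 x3=0xba x4=0xe5 x5=0x2b  N=0 Z=0
after  3: x0=0x76 x1=0x1d x2=0x32 x3=0xba x4=0xe5 x5=0xf2  N=1 Z=0
after  4: x0=0x76 x1=0xd7 x2=0x32 x3=0xba x4=0xe5 x5=0xf2  N=1 Z=0
-- IRQ taken; context saved, return-PC = 5 --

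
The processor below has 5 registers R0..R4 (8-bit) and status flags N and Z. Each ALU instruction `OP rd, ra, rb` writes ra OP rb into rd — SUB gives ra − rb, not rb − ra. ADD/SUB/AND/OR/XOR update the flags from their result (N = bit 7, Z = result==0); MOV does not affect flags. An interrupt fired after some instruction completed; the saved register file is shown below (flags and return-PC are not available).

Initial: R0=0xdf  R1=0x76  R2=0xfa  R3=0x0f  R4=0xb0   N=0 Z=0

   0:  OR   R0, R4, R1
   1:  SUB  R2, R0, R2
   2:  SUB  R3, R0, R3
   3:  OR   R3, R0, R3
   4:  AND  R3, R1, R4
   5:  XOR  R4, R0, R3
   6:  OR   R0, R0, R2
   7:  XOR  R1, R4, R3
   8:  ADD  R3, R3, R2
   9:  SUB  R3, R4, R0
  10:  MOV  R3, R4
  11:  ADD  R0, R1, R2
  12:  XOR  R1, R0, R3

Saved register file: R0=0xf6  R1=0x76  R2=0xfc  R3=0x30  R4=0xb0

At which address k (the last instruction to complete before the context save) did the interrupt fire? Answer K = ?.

after  0: R0=0xf6 R1=0x76 R2=0xfa R3=0x0f R4=0xb0  N=1 Z=0
after  1: R0=0xf6 R1=0x76 R2=0xfc R3=0x0f R4=0xb0  N=1 Z=0
after  2: R0=0xf6 R1=0x76 R2=0xfc R3=0xe7 R4=0xb0  N=1 Z=0
after  3: R0=0xf6 R1=0x76 R2=0xfc R3=0xf7 R4=0xb0  N=1 Z=0
after  4: R0=0xf6 R1=0x76 R2=0xfc R3=0x30 R4=0xb0  N=0 Z=0
-- IRQ taken; context saved, return-PC = 5 --

K = 4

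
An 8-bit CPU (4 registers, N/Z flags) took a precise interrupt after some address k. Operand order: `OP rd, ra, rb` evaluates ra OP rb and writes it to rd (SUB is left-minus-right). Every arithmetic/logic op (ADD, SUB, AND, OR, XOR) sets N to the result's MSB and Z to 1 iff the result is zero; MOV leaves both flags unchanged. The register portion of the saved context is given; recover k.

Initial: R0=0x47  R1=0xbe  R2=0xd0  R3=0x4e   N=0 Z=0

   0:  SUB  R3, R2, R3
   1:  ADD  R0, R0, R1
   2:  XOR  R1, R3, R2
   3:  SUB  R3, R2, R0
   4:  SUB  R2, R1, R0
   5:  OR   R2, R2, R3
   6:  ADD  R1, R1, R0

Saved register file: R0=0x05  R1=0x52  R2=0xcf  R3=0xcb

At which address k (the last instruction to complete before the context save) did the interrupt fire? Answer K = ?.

after  0: R0=0x47 R1=0xbe R2=0xd0 R3=0x82  N=1 Z=0
after  1: R0=0x05 R1=0xbe R2=0xd0 R3=0x82  N=0 Z=0
after  2: R0=0x05 R1=0x52 R2=0xd0 R3=0x82  N=0 Z=0
after  3: R0=0x05 R1=0x52 R2=0xd0 R3=0xcb  N=1 Z=0
after  4: R0=0x05 R1=0x52 R2=0x4d R3=0xcb  N=0 Z=0
after  5: R0=0x05 R1=0x52 R2=0xcf R3=0xcb  N=1 Z=0
-- IRQ taken; context saved, return-PC = 6 --

K = 5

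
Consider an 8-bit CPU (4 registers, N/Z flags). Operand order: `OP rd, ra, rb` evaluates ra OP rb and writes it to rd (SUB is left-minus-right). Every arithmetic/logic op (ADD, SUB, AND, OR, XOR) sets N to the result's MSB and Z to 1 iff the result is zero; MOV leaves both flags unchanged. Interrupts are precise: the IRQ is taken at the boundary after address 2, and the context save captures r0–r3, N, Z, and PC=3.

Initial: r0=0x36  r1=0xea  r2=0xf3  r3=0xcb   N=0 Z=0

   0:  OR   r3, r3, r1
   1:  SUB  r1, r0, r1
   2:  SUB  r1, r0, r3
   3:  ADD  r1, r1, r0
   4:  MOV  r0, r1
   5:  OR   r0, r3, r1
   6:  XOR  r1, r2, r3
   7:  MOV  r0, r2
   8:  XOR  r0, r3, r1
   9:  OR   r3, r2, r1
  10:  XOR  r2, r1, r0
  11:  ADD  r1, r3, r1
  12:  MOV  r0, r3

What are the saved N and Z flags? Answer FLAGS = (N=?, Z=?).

after  0: r0=0x36 r1=0xea r2=0xf3 r3=0xeb  N=1 Z=0
after  1: r0=0x36 r1=0x4c r2=0xf3 r3=0xeb  N=0 Z=0
after  2: r0=0x36 r1=0x4b r2=0xf3 r3=0xeb  N=0 Z=0
-- IRQ taken; context saved, return-PC = 3 --

FLAGS = (N=0, Z=0)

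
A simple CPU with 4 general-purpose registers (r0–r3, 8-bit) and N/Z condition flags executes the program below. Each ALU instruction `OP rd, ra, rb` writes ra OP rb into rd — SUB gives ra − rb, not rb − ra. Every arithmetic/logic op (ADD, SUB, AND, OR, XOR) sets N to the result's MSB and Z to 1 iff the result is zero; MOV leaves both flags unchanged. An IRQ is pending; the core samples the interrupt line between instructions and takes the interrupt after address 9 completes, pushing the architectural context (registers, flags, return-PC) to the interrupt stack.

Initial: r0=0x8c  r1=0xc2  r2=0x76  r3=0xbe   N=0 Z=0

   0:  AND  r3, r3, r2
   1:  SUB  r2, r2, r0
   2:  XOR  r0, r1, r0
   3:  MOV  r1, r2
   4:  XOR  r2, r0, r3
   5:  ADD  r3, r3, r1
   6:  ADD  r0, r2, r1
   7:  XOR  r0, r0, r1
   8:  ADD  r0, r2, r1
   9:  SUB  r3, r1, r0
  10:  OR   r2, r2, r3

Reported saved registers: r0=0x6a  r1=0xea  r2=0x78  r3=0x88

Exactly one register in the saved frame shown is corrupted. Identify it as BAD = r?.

BAD = r0

after  0: r0=0x8c r1=0xc2 r2=0x76 r3=0x36  N=0 Z=0
after  1: r0=0x8c r1=0xc2 r2=0xea r3=0x36  N=1 Z=0
after  2: r0=0x4e r1=0xc2 r2=0xea r3=0x36  N=0 Z=0
after  3: r0=0x4e r1=0xea r2=0xea r3=0x36  N=0 Z=0
after  4: r0=0x4e r1=0xea r2=0x78 r3=0x36  N=0 Z=0
after  5: r0=0x4e r1=0xea r2=0x78 r3=0x20  N=0 Z=0
after  6: r0=0x62 r1=0xea r2=0x78 r3=0x20  N=0 Z=0
after  7: r0=0x88 r1=0xea r2=0x78 r3=0x20  N=1 Z=0
after  8: r0=0x62 r1=0xea r2=0x78 r3=0x20  N=0 Z=0
after  9: r0=0x62 r1=0xea r2=0x78 r3=0x88  N=1 Z=0
-- IRQ taken; context saved, return-PC = 10 --
mismatch: r0: reported 0x6a vs actual 0x62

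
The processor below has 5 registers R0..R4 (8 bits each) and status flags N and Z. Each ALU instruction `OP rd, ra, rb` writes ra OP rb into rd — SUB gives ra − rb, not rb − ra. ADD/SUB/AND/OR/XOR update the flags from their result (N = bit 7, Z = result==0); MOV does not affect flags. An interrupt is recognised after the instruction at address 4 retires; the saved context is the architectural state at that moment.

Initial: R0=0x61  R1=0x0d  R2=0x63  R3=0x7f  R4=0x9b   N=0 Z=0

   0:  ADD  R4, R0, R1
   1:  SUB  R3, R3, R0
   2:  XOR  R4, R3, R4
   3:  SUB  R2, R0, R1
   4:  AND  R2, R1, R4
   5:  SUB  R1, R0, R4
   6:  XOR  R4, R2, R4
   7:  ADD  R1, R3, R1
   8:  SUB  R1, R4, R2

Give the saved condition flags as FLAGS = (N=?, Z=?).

after  0: R0=0x61 R1=0x0d R2=0x63 R3=0x7f R4=0x6e  N=0 Z=0
after  1: R0=0x61 R1=0x0d R2=0x63 R3=0x1e R4=0x6e  N=0 Z=0
after  2: R0=0x61 R1=0x0d R2=0x63 R3=0x1e R4=0x70  N=0 Z=0
after  3: R0=0x61 R1=0x0d R2=0x54 R3=0x1e R4=0x70  N=0 Z=0
after  4: R0=0x61 R1=0x0d R2=0x00 R3=0x1e R4=0x70  N=0 Z=1
-- IRQ taken; context saved, return-PC = 5 --

FLAGS = (N=0, Z=1)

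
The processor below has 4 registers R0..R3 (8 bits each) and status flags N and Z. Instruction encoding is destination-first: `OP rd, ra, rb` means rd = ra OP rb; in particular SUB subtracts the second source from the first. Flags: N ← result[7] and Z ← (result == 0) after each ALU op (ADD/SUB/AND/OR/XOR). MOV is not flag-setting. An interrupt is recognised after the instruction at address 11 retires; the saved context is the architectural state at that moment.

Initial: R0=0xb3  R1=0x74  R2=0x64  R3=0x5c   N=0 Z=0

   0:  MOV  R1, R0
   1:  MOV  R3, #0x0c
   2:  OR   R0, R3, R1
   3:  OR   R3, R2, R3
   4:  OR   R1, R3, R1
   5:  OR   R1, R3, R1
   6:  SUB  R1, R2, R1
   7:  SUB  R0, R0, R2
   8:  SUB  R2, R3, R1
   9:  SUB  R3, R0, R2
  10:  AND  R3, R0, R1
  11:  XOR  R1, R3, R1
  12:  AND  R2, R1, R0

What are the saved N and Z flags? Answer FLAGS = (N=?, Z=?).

after  0: R0=0xb3 R1=0xb3 R2=0x64 R3=0x5c  N=0 Z=0
after  1: R0=0xb3 R1=0xb3 R2=0x64 R3=0x0c  N=0 Z=0
after  2: R0=0xbf R1=0xb3 R2=0x64 R3=0x0c  N=1 Z=0
after  3: R0=0xbf R1=0xb3 R2=0x64 R3=0x6c  N=0 Z=0
after  4: R0=0xbf R1=0xff R2=0x64 R3=0x6c  N=1 Z=0
after  5: R0=0xbf R1=0xff R2=0x64 R3=0x6c  N=1 Z=0
after  6: R0=0xbf R1=0x65 R2=0x64 R3=0x6c  N=0 Z=0
after  7: R0=0x5b R1=0x65 R2=0x64 R3=0x6c  N=0 Z=0
after  8: R0=0x5b R1=0x65 R2=0x07 R3=0x6c  N=0 Z=0
after  9: R0=0x5b R1=0x65 R2=0x07 R3=0x54  N=0 Z=0
after 10: R0=0x5b R1=0x65 R2=0x07 R3=0x41  N=0 Z=0
after 11: R0=0x5b R1=0x24 R2=0x07 R3=0x41  N=0 Z=0
-- IRQ taken; context saved, return-PC = 12 --

FLAGS = (N=0, Z=0)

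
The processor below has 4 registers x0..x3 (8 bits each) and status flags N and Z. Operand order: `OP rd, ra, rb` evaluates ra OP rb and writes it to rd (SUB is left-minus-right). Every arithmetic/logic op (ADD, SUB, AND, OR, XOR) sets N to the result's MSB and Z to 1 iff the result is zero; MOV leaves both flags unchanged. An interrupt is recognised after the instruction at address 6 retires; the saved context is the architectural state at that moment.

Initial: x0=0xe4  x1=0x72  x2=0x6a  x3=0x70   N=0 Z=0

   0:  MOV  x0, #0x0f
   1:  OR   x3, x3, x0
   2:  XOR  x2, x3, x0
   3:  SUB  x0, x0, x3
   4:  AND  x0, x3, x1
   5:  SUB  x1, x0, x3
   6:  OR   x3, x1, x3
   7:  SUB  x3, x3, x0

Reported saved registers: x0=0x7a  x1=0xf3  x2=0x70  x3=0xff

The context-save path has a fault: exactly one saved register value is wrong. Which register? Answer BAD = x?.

BAD = x0

after  0: x0=0x0f x1=0x72 x2=0x6a x3=0x70  N=0 Z=0
after  1: x0=0x0f x1=0x72 x2=0x6a x3=0x7f  N=0 Z=0
after  2: x0=0x0f x1=0x72 x2=0x70 x3=0x7f  N=0 Z=0
after  3: x0=0x90 x1=0x72 x2=0x70 x3=0x7f  N=1 Z=0
after  4: x0=0x72 x1=0x72 x2=0x70 x3=0x7f  N=0 Z=0
after  5: x0=0x72 x1=0xf3 x2=0x70 x3=0x7f  N=1 Z=0
after  6: x0=0x72 x1=0xf3 x2=0x70 x3=0xff  N=1 Z=0
-- IRQ taken; context saved, return-PC = 7 --
mismatch: x0: reported 0x7a vs actual 0x72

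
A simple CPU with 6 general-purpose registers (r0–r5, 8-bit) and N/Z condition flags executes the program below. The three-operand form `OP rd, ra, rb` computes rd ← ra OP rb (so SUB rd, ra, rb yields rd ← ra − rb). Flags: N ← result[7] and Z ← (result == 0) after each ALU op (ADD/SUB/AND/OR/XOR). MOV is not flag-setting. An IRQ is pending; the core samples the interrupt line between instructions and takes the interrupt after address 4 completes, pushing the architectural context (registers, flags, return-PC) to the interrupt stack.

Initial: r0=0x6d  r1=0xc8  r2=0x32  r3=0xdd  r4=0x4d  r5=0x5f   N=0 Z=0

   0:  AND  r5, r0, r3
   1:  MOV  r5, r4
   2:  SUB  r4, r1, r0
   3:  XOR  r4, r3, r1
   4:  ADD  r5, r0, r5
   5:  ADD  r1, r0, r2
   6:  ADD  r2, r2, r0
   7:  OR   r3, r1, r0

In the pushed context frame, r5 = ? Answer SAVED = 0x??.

SAVED = 0xba

after  0: r0=0x6d r1=0xc8 r2=0x32 r3=0xdd r4=0x4d r5=0x4d  N=0 Z=0
after  1: r0=0x6d r1=0xc8 r2=0x32 r3=0xdd r4=0x4d r5=0x4d  N=0 Z=0
after  2: r0=0x6d r1=0xc8 r2=0x32 r3=0xdd r4=0x5b r5=0x4d  N=0 Z=0
after  3: r0=0x6d r1=0xc8 r2=0x32 r3=0xdd r4=0x15 r5=0x4d  N=0 Z=0
after  4: r0=0x6d r1=0xc8 r2=0x32 r3=0xdd r4=0x15 r5=0xba  N=1 Z=0
-- IRQ taken; context saved, return-PC = 5 --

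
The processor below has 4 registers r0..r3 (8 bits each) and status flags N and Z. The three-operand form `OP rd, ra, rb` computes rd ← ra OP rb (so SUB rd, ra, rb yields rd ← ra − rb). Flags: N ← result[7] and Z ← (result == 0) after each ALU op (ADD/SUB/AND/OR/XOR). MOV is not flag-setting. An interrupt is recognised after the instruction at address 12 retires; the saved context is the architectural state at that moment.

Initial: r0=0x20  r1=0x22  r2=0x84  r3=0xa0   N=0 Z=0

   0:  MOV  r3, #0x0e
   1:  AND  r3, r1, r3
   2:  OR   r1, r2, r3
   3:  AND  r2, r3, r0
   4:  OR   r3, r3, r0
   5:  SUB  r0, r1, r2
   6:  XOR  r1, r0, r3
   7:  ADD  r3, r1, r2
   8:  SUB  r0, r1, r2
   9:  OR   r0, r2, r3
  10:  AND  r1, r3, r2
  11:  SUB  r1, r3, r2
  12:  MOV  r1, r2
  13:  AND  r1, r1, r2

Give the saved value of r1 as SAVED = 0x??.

after  0: r0=0x20 r1=0x22 r2=0x84 r3=0x0e  N=0 Z=0
after  1: r0=0x20 r1=0x22 r2=0x84 r3=0x02  N=0 Z=0
after  2: r0=0x20 r1=0x86 r2=0x84 r3=0x02  N=1 Z=0
after  3: r0=0x20 r1=0x86 r2=0x00 r3=0x02  N=0 Z=1
after  4: r0=0x20 r1=0x86 r2=0x00 r3=0x22  N=0 Z=0
after  5: r0=0x86 r1=0x86 r2=0x00 r3=0x22  N=1 Z=0
after  6: r0=0x86 r1=0xa4 r2=0x00 r3=0x22  N=1 Z=0
after  7: r0=0x86 r1=0xa4 r2=0x00 r3=0xa4  N=1 Z=0
after  8: r0=0xa4 r1=0xa4 r2=0x00 r3=0xa4  N=1 Z=0
after  9: r0=0xa4 r1=0xa4 r2=0x00 r3=0xa4  N=1 Z=0
after 10: r0=0xa4 r1=0x00 r2=0x00 r3=0xa4  N=0 Z=1
after 11: r0=0xa4 r1=0xa4 r2=0x00 r3=0xa4  N=1 Z=0
after 12: r0=0xa4 r1=0x00 r2=0x00 r3=0xa4  N=1 Z=0
-- IRQ taken; context saved, return-PC = 13 --

SAVED = 0x00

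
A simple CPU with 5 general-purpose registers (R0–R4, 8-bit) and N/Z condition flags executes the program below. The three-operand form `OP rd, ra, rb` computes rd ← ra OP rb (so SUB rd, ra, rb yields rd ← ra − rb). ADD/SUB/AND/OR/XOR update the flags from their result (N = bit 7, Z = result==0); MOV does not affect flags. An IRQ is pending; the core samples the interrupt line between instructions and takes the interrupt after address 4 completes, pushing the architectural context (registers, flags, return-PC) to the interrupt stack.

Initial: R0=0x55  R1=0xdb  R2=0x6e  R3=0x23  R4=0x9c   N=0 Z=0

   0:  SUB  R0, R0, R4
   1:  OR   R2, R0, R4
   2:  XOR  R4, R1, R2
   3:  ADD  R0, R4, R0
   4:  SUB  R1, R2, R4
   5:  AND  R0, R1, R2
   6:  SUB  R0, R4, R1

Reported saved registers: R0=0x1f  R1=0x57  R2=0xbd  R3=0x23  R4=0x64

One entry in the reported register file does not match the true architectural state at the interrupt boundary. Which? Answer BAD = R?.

after  0: R0=0xb9 R1=0xdb R2=0x6e R3=0x23 R4=0x9c  N=1 Z=0
after  1: R0=0xb9 R1=0xdb R2=0xbd R3=0x23 R4=0x9c  N=1 Z=0
after  2: R0=0xb9 R1=0xdb R2=0xbd R3=0x23 R4=0x66  N=0 Z=0
after  3: R0=0x1f R1=0xdb R2=0xbd R3=0x23 R4=0x66  N=0 Z=0
after  4: R0=0x1f R1=0x57 R2=0xbd R3=0x23 R4=0x66  N=0 Z=0
-- IRQ taken; context saved, return-PC = 5 --
mismatch: R4: reported 0x64 vs actual 0x66

BAD = R4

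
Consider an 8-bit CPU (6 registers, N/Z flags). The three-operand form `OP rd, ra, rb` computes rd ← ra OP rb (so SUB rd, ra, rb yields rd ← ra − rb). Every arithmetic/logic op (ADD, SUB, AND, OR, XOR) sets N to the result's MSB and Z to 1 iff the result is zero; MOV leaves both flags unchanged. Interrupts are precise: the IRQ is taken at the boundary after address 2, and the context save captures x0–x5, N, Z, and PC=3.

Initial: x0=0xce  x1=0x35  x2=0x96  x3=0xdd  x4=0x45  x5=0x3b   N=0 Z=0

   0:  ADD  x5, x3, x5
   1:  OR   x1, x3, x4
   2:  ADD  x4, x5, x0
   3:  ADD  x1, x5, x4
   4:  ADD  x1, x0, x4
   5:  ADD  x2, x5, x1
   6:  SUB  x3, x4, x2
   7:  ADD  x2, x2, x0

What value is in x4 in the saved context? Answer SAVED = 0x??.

SAVED = 0xe6

after  0: x0=0xce x1=0x35 x2=0x96 x3=0xdd x4=0x45 x5=0x18  N=0 Z=0
after  1: x0=0xce x1=0xdd x2=0x96 x3=0xdd x4=0x45 x5=0x18  N=1 Z=0
after  2: x0=0xce x1=0xdd x2=0x96 x3=0xdd x4=0xe6 x5=0x18  N=1 Z=0
-- IRQ taken; context saved, return-PC = 3 --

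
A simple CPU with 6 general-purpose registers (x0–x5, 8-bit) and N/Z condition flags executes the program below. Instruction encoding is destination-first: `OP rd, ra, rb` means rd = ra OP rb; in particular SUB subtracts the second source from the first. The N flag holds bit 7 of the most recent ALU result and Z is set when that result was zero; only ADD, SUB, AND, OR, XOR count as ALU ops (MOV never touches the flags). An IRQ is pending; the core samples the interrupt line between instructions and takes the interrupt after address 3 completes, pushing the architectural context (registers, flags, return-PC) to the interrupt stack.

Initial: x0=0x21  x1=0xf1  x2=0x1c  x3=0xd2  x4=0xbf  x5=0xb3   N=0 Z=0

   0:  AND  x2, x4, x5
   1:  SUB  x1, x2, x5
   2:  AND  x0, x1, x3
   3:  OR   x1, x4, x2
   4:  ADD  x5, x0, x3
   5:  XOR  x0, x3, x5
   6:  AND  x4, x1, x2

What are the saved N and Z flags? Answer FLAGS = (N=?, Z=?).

after  0: x0=0x21 x1=0xf1 x2=0xb3 x3=0xd2 x4=0xbf x5=0xb3  N=1 Z=0
after  1: x0=0x21 x1=0x00 x2=0xb3 x3=0xd2 x4=0xbf x5=0xb3  N=0 Z=1
after  2: x0=0x00 x1=0x00 x2=0xb3 x3=0xd2 x4=0xbf x5=0xb3  N=0 Z=1
after  3: x0=0x00 x1=0xbf x2=0xb3 x3=0xd2 x4=0xbf x5=0xb3  N=1 Z=0
-- IRQ taken; context saved, return-PC = 4 --

FLAGS = (N=1, Z=0)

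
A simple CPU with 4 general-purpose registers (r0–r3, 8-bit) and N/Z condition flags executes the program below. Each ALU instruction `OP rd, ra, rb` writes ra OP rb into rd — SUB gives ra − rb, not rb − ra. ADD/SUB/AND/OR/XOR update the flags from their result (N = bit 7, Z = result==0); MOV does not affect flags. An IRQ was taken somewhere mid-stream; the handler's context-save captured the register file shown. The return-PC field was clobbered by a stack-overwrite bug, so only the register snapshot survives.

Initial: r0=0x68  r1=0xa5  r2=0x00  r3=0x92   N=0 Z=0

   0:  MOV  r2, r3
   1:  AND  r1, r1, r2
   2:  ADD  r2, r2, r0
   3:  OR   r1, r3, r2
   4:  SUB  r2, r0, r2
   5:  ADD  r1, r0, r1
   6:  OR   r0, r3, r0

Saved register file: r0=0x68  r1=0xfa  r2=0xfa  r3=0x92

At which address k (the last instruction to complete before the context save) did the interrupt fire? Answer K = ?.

after  0: r0=0x68 r1=0xa5 r2=0x92 r3=0x92  N=0 Z=0
after  1: r0=0x68 r1=0x80 r2=0x92 r3=0x92  N=1 Z=0
after  2: r0=0x68 r1=0x80 r2=0xfa r3=0x92  N=1 Z=0
after  3: r0=0x68 r1=0xfa r2=0xfa r3=0x92  N=1 Z=0
-- IRQ taken; context saved, return-PC = 4 --

K = 3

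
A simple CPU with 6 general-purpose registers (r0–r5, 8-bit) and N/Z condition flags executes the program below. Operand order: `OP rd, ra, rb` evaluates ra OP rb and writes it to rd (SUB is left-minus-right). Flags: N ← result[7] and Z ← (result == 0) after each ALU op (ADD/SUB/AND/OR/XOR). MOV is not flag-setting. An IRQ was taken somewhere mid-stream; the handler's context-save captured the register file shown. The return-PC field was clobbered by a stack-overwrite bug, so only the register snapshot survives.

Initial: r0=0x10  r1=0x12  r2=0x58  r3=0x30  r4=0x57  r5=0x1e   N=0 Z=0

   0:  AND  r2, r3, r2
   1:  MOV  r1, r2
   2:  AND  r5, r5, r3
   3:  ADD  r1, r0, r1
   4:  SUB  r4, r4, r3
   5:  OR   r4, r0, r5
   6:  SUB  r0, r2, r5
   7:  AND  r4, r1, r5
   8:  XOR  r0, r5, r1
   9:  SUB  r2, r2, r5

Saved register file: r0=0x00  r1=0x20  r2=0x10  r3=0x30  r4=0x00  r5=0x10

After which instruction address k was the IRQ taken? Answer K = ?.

K = 7

after  0: r0=0x10 r1=0x12 r2=0x10 r3=0x30 r4=0x57 r5=0x1e  N=0 Z=0
after  1: r0=0x10 r1=0x10 r2=0x10 r3=0x30 r4=0x57 r5=0x1e  N=0 Z=0
after  2: r0=0x10 r1=0x10 r2=0x10 r3=0x30 r4=0x57 r5=0x10  N=0 Z=0
after  3: r0=0x10 r1=0x20 r2=0x10 r3=0x30 r4=0x57 r5=0x10  N=0 Z=0
after  4: r0=0x10 r1=0x20 r2=0x10 r3=0x30 r4=0x27 r5=0x10  N=0 Z=0
after  5: r0=0x10 r1=0x20 r2=0x10 r3=0x30 r4=0x10 r5=0x10  N=0 Z=0
after  6: r0=0x00 r1=0x20 r2=0x10 r3=0x30 r4=0x10 r5=0x10  N=0 Z=1
after  7: r0=0x00 r1=0x20 r2=0x10 r3=0x30 r4=0x00 r5=0x10  N=0 Z=1
-- IRQ taken; context saved, return-PC = 8 --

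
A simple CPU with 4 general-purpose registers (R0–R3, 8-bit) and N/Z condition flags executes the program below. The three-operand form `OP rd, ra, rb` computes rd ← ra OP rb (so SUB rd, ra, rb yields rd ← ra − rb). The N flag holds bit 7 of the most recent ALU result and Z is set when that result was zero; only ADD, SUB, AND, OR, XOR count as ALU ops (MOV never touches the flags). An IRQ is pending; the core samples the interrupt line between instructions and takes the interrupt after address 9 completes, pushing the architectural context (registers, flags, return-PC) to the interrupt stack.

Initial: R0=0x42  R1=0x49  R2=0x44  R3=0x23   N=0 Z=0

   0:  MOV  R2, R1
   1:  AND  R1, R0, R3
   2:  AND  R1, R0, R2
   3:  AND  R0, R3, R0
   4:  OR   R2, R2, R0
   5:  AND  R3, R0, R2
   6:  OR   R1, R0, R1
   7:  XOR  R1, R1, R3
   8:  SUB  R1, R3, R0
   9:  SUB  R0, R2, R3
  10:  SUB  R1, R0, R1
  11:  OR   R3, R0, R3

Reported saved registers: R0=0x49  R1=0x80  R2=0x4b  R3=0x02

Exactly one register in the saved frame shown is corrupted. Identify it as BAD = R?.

after  0: R0=0x42 R1=0x49 R2=0x49 R3=0x23  N=0 Z=0
after  1: R0=0x42 R1=0x02 R2=0x49 R3=0x23  N=0 Z=0
after  2: R0=0x42 R1=0x40 R2=0x49 R3=0x23  N=0 Z=0
after  3: R0=0x02 R1=0x40 R2=0x49 R3=0x23  N=0 Z=0
after  4: R0=0x02 R1=0x40 R2=0x4b R3=0x23  N=0 Z=0
after  5: R0=0x02 R1=0x40 R2=0x4b R3=0x02  N=0 Z=0
after  6: R0=0x02 R1=0x42 R2=0x4b R3=0x02  N=0 Z=0
after  7: R0=0x02 R1=0x40 R2=0x4b R3=0x02  N=0 Z=0
after  8: R0=0x02 R1=0x00 R2=0x4b R3=0x02  N=0 Z=1
after  9: R0=0x49 R1=0x00 R2=0x4b R3=0x02  N=0 Z=0
-- IRQ taken; context saved, return-PC = 10 --
mismatch: R1: reported 0x80 vs actual 0x00

BAD = R1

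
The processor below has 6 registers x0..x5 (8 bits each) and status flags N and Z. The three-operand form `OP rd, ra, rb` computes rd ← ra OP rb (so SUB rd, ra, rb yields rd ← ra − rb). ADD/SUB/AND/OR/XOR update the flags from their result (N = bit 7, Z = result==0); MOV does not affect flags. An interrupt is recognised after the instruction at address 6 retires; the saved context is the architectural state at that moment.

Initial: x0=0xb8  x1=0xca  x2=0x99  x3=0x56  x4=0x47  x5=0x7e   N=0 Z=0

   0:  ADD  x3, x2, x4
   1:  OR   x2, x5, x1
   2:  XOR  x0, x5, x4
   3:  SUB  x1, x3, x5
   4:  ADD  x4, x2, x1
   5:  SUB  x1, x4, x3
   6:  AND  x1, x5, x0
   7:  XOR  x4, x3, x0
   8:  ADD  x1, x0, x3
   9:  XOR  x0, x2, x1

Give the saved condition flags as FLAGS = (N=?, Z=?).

after  0: x0=0xb8 x1=0xca x2=0x99 x3=0xe0 x4=0x47 x5=0x7e  N=1 Z=0
after  1: x0=0xb8 x1=0xca x2=0xfe x3=0xe0 x4=0x47 x5=0x7e  N=1 Z=0
after  2: x0=0x39 x1=0xca x2=0xfe x3=0xe0 x4=0x47 x5=0x7e  N=0 Z=0
after  3: x0=0x39 x1=0x62 x2=0xfe x3=0xe0 x4=0x47 x5=0x7e  N=0 Z=0
after  4: x0=0x39 x1=0x62 x2=0xfe x3=0xe0 x4=0x60 x5=0x7e  N=0 Z=0
after  5: x0=0x39 x1=0x80 x2=0xfe x3=0xe0 x4=0x60 x5=0x7e  N=1 Z=0
after  6: x0=0x39 x1=0x38 x2=0xfe x3=0xe0 x4=0x60 x5=0x7e  N=0 Z=0
-- IRQ taken; context saved, return-PC = 7 --

FLAGS = (N=0, Z=0)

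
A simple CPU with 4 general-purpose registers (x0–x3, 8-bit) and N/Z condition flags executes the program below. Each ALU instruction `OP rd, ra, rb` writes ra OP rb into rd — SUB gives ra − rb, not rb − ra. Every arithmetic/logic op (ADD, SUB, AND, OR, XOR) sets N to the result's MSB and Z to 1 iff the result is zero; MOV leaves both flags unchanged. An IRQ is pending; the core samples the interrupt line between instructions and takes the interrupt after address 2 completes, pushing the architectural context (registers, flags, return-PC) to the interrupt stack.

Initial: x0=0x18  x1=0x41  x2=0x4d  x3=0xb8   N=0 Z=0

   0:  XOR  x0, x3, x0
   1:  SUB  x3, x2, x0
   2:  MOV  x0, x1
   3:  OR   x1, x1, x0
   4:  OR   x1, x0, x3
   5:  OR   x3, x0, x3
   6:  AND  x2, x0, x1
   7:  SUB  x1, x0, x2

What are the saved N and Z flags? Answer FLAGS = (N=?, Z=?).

FLAGS = (N=1, Z=0)

after  0: x0=0xa0 x1=0x41 x2=0x4d x3=0xb8  N=1 Z=0
after  1: x0=0xa0 x1=0x41 x2=0x4d x3=0xad  N=1 Z=0
after  2: x0=0x41 x1=0x41 x2=0x4d x3=0xad  N=1 Z=0
-- IRQ taken; context saved, return-PC = 3 --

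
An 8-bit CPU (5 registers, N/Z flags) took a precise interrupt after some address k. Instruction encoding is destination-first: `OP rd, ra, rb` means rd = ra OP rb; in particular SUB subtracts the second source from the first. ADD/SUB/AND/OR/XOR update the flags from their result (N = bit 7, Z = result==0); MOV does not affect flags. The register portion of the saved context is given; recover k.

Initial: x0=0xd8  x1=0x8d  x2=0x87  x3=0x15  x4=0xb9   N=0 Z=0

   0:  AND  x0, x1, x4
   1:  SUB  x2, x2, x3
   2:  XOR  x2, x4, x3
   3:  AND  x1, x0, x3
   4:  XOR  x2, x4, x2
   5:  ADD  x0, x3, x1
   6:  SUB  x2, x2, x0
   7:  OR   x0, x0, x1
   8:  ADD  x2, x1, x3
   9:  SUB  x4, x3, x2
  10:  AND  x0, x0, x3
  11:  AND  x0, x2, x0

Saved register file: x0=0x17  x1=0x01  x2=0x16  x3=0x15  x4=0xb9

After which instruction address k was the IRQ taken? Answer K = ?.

after  0: x0=0x89 x1=0x8d x2=0x87 x3=0x15 x4=0xb9  N=1 Z=0
after  1: x0=0x89 x1=0x8d x2=0x72 x3=0x15 x4=0xb9  N=0 Z=0
after  2: x0=0x89 x1=0x8d x2=0xac x3=0x15 x4=0xb9  N=1 Z=0
after  3: x0=0x89 x1=0x01 x2=0xac x3=0x15 x4=0xb9  N=0 Z=0
after  4: x0=0x89 x1=0x01 x2=0x15 x3=0x15 x4=0xb9  N=0 Z=0
after  5: x0=0x16 x1=0x01 x2=0x15 x3=0x15 x4=0xb9  N=0 Z=0
after  6: x0=0x16 x1=0x01 x2=0xff x3=0x15 x4=0xb9  N=1 Z=0
after  7: x0=0x17 x1=0x01 x2=0xff x3=0x15 x4=0xb9  N=0 Z=0
after  8: x0=0x17 x1=0x01 x2=0x16 x3=0x15 x4=0xb9  N=0 Z=0
-- IRQ taken; context saved, return-PC = 9 --

K = 8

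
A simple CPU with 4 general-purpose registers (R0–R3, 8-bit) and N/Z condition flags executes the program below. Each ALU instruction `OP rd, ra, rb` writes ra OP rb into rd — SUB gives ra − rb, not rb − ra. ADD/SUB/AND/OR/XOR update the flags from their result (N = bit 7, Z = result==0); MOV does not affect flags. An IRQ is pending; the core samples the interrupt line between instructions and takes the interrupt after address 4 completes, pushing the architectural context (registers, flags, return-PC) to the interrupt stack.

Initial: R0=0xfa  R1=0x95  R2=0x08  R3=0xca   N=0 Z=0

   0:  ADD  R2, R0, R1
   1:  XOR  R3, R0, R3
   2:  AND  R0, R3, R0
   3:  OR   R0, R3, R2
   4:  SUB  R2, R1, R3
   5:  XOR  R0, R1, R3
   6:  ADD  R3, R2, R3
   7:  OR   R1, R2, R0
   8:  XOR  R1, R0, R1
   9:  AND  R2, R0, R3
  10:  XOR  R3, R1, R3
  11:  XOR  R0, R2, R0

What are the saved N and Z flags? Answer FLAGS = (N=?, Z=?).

FLAGS = (N=0, Z=0)

after  0: R0=0xfa R1=0x95 R2=0x8f R3=0xca  N=1 Z=0
after  1: R0=0xfa R1=0x95 R2=0x8f R3=0x30  N=0 Z=0
after  2: R0=0x30 R1=0x95 R2=0x8f R3=0x30  N=0 Z=0
after  3: R0=0xbf R1=0x95 R2=0x8f R3=0x30  N=1 Z=0
after  4: R0=0xbf R1=0x95 R2=0x65 R3=0x30  N=0 Z=0
-- IRQ taken; context saved, return-PC = 5 --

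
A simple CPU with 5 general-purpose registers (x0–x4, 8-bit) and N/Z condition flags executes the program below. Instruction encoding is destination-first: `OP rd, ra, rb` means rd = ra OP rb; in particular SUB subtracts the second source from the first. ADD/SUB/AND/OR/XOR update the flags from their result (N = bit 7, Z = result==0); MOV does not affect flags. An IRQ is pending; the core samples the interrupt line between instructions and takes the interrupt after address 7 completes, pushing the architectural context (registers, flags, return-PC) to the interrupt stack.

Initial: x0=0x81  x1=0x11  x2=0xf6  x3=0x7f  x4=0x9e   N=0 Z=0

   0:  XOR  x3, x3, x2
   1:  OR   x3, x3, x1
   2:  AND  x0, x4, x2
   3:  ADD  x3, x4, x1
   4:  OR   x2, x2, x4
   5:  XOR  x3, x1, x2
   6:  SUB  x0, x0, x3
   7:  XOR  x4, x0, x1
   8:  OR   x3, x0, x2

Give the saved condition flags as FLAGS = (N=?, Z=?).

FLAGS = (N=1, Z=0)

after  0: x0=0x81 x1=0x11 x2=0xf6 x3=0x89 x4=0x9e  N=1 Z=0
after  1: x0=0x81 x1=0x11 x2=0xf6 x3=0x99 x4=0x9e  N=1 Z=0
after  2: x0=0x96 x1=0x11 x2=0xf6 x3=0x99 x4=0x9e  N=1 Z=0
after  3: x0=0x96 x1=0x11 x2=0xf6 x3=0xaf x4=0x9e  N=1 Z=0
after  4: x0=0x96 x1=0x11 x2=0xfe x3=0xaf x4=0x9e  N=1 Z=0
after  5: x0=0x96 x1=0x11 x2=0xfe x3=0xef x4=0x9e  N=1 Z=0
after  6: x0=0xa7 x1=0x11 x2=0xfe x3=0xef x4=0x9e  N=1 Z=0
after  7: x0=0xa7 x1=0x11 x2=0xfe x3=0xef x4=0xb6  N=1 Z=0
-- IRQ taken; context saved, return-PC = 8 --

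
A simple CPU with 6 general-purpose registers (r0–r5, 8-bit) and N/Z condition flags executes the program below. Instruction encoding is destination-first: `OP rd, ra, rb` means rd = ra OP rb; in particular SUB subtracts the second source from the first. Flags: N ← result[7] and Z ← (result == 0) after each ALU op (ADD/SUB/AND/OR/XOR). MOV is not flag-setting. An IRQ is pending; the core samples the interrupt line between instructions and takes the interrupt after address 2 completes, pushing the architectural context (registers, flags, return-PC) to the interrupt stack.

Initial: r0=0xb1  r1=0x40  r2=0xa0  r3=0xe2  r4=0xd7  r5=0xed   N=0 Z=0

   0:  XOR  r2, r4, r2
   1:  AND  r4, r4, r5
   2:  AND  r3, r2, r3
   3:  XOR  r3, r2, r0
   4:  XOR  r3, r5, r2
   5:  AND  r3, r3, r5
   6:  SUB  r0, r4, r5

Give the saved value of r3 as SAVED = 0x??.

SAVED = 0x62

after  0: r0=0xb1 r1=0x40 r2=0x77 r3=0xe2 r4=0xd7 r5=0xed  N=0 Z=0
after  1: r0=0xb1 r1=0x40 r2=0x77 r3=0xe2 r4=0xc5 r5=0xed  N=1 Z=0
after  2: r0=0xb1 r1=0x40 r2=0x77 r3=0x62 r4=0xc5 r5=0xed  N=0 Z=0
-- IRQ taken; context saved, return-PC = 3 --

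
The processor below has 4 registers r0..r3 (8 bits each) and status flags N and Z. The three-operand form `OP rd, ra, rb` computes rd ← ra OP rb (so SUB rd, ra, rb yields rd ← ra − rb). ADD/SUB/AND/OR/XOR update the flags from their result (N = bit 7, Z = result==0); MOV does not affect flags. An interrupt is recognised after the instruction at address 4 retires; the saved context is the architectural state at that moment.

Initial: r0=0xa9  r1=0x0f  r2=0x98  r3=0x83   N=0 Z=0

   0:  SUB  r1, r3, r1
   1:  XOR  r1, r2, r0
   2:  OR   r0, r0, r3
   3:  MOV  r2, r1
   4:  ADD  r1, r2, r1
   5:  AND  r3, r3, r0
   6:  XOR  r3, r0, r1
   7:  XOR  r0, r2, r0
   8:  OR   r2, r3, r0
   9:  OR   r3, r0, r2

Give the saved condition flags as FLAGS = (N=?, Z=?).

after  0: r0=0xa9 r1=0x74 r2=0x98 r3=0x83  N=0 Z=0
after  1: r0=0xa9 r1=0x31 r2=0x98 r3=0x83  N=0 Z=0
after  2: r0=0xab r1=0x31 r2=0x98 r3=0x83  N=1 Z=0
after  3: r0=0xab r1=0x31 r2=0x31 r3=0x83  N=1 Z=0
after  4: r0=0xab r1=0x62 r2=0x31 r3=0x83  N=0 Z=0
-- IRQ taken; context saved, return-PC = 5 --

FLAGS = (N=0, Z=0)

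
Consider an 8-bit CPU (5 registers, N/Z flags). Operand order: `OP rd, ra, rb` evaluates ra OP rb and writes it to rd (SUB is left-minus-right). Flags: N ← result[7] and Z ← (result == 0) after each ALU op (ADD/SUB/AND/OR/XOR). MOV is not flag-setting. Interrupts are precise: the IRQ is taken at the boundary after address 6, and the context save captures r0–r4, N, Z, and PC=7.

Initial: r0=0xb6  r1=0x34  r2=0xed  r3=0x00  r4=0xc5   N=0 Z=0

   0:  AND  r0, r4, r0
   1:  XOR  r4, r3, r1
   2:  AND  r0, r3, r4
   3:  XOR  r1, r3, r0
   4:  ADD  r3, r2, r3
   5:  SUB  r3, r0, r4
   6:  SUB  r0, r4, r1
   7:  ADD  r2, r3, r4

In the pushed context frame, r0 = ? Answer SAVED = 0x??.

after  0: r0=0x84 r1=0x34 r2=0xed r3=0x00 r4=0xc5  N=1 Z=0
after  1: r0=0x84 r1=0x34 r2=0xed r3=0x00 r4=0x34  N=0 Z=0
after  2: r0=0x00 r1=0x34 r2=0xed r3=0x00 r4=0x34  N=0 Z=1
after  3: r0=0x00 r1=0x00 r2=0xed r3=0x00 r4=0x34  N=0 Z=1
after  4: r0=0x00 r1=0x00 r2=0xed r3=0xed r4=0x34  N=1 Z=0
after  5: r0=0x00 r1=0x00 r2=0xed r3=0xcc r4=0x34  N=1 Z=0
after  6: r0=0x34 r1=0x00 r2=0xed r3=0xcc r4=0x34  N=0 Z=0
-- IRQ taken; context saved, return-PC = 7 --

SAVED = 0x34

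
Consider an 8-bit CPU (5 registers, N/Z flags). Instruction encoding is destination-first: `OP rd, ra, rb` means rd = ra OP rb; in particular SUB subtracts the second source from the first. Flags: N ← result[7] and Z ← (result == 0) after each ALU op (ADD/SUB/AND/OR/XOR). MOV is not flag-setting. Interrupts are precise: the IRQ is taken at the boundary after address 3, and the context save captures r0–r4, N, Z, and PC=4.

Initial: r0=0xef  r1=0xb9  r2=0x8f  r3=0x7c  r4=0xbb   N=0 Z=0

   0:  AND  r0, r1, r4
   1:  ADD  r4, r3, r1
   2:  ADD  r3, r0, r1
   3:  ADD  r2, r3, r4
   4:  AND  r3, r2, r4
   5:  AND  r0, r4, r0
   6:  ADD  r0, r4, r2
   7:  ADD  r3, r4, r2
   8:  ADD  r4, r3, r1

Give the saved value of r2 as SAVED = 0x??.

after  0: r0=0xb9 r1=0xb9 r2=0x8f r3=0x7c r4=0xbb  N=1 Z=0
after  1: r0=0xb9 r1=0xb9 r2=0x8f r3=0x7c r4=0x35  N=0 Z=0
after  2: r0=0xb9 r1=0xb9 r2=0x8f r3=0x72 r4=0x35  N=0 Z=0
after  3: r0=0xb9 r1=0xb9 r2=0xa7 r3=0x72 r4=0x35  N=1 Z=0
-- IRQ taken; context saved, return-PC = 4 --

SAVED = 0xa7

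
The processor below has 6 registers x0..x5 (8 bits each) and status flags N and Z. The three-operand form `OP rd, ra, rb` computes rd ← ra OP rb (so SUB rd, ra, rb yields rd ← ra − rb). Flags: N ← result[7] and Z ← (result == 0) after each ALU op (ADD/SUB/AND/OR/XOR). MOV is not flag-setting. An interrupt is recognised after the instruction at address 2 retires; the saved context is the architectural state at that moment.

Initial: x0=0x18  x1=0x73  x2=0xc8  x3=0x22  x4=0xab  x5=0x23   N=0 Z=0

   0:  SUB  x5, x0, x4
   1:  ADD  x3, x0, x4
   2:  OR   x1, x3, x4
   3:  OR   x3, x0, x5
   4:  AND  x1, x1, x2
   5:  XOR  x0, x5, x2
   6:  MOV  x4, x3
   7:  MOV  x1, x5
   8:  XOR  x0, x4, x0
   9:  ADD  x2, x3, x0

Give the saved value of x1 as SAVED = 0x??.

SAVED = 0xeb

after  0: x0=0x18 x1=0x73 x2=0xc8 x3=0x22 x4=0xab x5=0x6d  N=0 Z=0
after  1: x0=0x18 x1=0x73 x2=0xc8 x3=0xc3 x4=0xab x5=0x6d  N=1 Z=0
after  2: x0=0x18 x1=0xeb x2=0xc8 x3=0xc3 x4=0xab x5=0x6d  N=1 Z=0
-- IRQ taken; context saved, return-PC = 3 --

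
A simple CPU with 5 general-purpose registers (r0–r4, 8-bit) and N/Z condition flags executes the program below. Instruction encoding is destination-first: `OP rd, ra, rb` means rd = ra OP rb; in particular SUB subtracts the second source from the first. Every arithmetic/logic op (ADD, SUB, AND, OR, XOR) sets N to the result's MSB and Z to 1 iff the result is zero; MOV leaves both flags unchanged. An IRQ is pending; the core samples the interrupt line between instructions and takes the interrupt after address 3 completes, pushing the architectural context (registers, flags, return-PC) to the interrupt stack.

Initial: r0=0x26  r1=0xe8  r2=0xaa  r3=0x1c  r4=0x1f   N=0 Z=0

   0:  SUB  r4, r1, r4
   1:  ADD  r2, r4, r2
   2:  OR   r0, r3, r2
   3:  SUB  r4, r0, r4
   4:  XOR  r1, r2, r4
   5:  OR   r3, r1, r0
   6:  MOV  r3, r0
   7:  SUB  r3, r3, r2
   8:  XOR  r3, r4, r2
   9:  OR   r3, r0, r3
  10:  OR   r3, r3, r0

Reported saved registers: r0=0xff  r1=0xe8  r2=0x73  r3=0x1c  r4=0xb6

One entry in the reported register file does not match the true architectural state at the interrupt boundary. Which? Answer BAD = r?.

after  0: r0=0x26 r1=0xe8 r2=0xaa r3=0x1c r4=0xc9  N=1 Z=0
after  1: r0=0x26 r1=0xe8 r2=0x73 r3=0x1c r4=0xc9  N=0 Z=0
after  2: r0=0x7f r1=0xe8 r2=0x73 r3=0x1c r4=0xc9  N=0 Z=0
after  3: r0=0x7f r1=0xe8 r2=0x73 r3=0x1c r4=0xb6  N=1 Z=0
-- IRQ taken; context saved, return-PC = 4 --
mismatch: r0: reported 0xff vs actual 0x7f

BAD = r0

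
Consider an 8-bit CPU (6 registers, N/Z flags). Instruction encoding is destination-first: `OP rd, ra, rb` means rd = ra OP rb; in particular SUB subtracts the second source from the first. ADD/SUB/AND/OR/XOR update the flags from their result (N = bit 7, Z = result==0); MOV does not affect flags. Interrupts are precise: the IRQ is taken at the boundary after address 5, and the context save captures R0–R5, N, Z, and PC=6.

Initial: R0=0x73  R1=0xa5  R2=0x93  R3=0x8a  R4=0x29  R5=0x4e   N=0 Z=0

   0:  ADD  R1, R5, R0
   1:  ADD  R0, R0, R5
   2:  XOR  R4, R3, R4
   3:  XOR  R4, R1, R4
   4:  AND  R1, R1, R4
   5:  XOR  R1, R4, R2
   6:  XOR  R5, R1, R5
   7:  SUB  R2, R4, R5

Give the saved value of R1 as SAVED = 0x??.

SAVED = 0xf1

after  0: R0=0x73 R1=0xc1 R2=0x93 R3=0x8a R4=0x29 R5=0x4e  N=1 Z=0
after  1: R0=0xc1 R1=0xc1 R2=0x93 R3=0x8a R4=0x29 R5=0x4e  N=1 Z=0
after  2: R0=0xc1 R1=0xc1 R2=0x93 R3=0x8a R4=0xa3 R5=0x4e  N=1 Z=0
after  3: R0=0xc1 R1=0xc1 R2=0x93 R3=0x8a R4=0x62 R5=0x4e  N=0 Z=0
after  4: R0=0xc1 R1=0x40 R2=0x93 R3=0x8a R4=0x62 R5=0x4e  N=0 Z=0
after  5: R0=0xc1 R1=0xf1 R2=0x93 R3=0x8a R4=0x62 R5=0x4e  N=1 Z=0
-- IRQ taken; context saved, return-PC = 6 --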